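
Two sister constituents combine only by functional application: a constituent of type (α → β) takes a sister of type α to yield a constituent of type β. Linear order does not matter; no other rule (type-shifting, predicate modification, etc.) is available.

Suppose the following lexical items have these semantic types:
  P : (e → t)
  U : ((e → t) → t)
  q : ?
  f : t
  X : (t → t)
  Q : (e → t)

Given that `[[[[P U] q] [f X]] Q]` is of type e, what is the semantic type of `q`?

[[[[P U] q] [f X]] Q] is required to be e. Q : (e → t) cannot yield e as functor, so [[[P U] q] [f X]] : ((e → t) → e).
[[[P U] q] [f X]] is required to be ((e → t) → e). [f X] : t cannot yield ((e → t) → e) as functor, so [[P U] q] : (t → ((e → t) → e)).
[[P U] q] is required to be (t → ((e → t) → e)). [P U] : t cannot yield (t → ((e → t) → e)) as functor, so q : (t → (t → ((e → t) → e))).

(t → (t → ((e → t) → e)))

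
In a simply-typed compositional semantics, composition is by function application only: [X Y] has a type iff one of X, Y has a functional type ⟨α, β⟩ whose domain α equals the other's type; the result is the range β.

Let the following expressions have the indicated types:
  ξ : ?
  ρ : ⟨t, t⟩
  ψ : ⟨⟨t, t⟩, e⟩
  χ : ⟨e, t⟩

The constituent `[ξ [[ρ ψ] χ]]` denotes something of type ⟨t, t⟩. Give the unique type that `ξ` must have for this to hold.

For [ξ [[ρ ψ] χ]] to have type ⟨t, t⟩ with [[ρ ψ] χ] of type t, ξ must be the function: ξ : ⟨t, ⟨t, t⟩⟩.

⟨t, ⟨t, t⟩⟩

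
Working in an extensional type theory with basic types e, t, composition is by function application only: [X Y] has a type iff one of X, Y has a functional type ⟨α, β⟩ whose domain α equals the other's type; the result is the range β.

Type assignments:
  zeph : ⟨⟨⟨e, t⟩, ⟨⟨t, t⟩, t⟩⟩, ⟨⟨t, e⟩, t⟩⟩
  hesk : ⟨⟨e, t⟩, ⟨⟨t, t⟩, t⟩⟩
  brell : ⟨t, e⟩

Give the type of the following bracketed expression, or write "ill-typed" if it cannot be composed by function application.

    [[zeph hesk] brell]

[zeph hesk]: zeph is ⟨⟨⟨e, t⟩, ⟨⟨t, t⟩, t⟩⟩, ⟨⟨t, e⟩, t⟩⟩, hesk is ⟨⟨e, t⟩, ⟨⟨t, t⟩, t⟩⟩; result ⟨⟨t, e⟩, t⟩.
[[zeph hesk] brell]: [zeph hesk] is ⟨⟨t, e⟩, t⟩, brell is ⟨t, e⟩; result t.

t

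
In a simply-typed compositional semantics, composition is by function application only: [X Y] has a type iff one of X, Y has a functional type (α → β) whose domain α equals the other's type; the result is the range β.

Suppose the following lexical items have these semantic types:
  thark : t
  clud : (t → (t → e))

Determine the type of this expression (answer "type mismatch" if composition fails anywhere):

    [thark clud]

(t → e)

[thark clud]: clud is (t → (t → e)), thark is t; result (t → e).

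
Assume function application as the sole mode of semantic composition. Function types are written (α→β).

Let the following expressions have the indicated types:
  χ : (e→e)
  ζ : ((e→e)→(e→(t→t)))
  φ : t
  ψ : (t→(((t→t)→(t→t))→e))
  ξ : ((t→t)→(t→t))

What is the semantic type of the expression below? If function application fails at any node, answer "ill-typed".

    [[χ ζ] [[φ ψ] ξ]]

[χ ζ]: ((e→e)→(e→(t→t))) applied to (e→e) yields (e→(t→t)).
[φ ψ]: (t→(((t→t)→(t→t))→e)) applied to t yields (((t→t)→(t→t))→e).
[[φ ψ] ξ]: (((t→t)→(t→t))→e) applied to ((t→t)→(t→t)) yields e.
[[χ ζ] [[φ ψ] ξ]]: (e→(t→t)) applied to e yields (t→t).

(t→t)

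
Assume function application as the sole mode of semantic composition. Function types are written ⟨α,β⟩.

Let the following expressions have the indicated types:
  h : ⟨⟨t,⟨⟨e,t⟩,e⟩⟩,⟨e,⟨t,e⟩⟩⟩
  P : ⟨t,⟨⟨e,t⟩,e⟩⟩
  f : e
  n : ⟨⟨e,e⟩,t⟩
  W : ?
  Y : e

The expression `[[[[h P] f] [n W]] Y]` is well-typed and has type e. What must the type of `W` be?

⟨⟨⟨e,e⟩,t⟩,⟨⟨t,e⟩,⟨e,e⟩⟩⟩

[[[[h P] f] [n W]] Y] must have type e. The sister Y has type e; that is not a function onto e, so [[[h P] f] [n W]] must be the functor, of type ⟨e,e⟩.
[[[h P] f] [n W]] must have type ⟨e,e⟩. The sister [[h P] f] has type ⟨t,e⟩; that is not a function onto ⟨e,e⟩, so [n W] must be the functor, of type ⟨⟨t,e⟩,⟨e,e⟩⟩.
[n W] must have type ⟨⟨t,e⟩,⟨e,e⟩⟩. The sister n has type ⟨⟨e,e⟩,t⟩; that is not a function onto ⟨⟨t,e⟩,⟨e,e⟩⟩, so W must be the functor, of type ⟨⟨⟨e,e⟩,t⟩,⟨⟨t,e⟩,⟨e,e⟩⟩⟩.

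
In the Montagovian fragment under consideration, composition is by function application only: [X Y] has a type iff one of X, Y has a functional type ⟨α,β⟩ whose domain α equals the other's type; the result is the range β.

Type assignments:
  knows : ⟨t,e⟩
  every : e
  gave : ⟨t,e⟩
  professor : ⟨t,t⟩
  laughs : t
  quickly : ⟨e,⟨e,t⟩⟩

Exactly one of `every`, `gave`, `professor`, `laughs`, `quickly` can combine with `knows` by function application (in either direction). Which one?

laughs

every : e — knows needs t; every needs nothing (atomic); neither fits.
gave : ⟨t,e⟩ — knows needs t; gave needs t; neither fits.
professor : ⟨t,t⟩ — knows needs t; professor needs t; neither fits.
laughs — combines: knows : ⟨t,e⟩ takes laughs : t as argument, giving e.
quickly : ⟨e,⟨e,t⟩⟩ — knows needs t; quickly needs e; neither fits.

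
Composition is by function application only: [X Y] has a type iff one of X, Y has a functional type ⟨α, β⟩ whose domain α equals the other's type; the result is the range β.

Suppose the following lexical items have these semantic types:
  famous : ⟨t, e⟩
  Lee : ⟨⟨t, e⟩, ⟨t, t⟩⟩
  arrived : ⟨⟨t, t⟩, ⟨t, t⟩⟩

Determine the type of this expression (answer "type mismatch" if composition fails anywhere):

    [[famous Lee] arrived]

[famous Lee]: Lee is ⟨⟨t, e⟩, ⟨t, t⟩⟩, famous is ⟨t, e⟩; result ⟨t, t⟩.
[[famous Lee] arrived]: arrived is ⟨⟨t, t⟩, ⟨t, t⟩⟩, [famous Lee] is ⟨t, t⟩; result ⟨t, t⟩.

⟨t, t⟩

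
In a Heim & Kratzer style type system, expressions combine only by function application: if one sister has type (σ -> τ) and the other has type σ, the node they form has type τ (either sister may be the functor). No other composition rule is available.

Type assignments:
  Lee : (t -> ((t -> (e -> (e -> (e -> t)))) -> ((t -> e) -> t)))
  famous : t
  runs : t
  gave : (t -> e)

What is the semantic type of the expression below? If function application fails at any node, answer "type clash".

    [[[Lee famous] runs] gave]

type clash

[Lee famous] — Lee of type (t -> ((t -> (e -> (e -> (e -> t)))) -> ((t -> e) -> t))) combines with famous of type t: type ((t -> (e -> (e -> (e -> t)))) -> ((t -> e) -> t)).
[[Lee famous] runs]: ((t -> (e -> (e -> (e -> t)))) -> ((t -> e) -> t)) and t cannot combine by function application — type clash.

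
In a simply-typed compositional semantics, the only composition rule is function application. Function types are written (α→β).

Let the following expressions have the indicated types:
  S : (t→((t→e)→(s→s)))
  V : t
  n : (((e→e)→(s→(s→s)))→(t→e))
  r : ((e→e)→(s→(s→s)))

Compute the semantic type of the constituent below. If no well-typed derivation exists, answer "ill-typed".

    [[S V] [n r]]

(s→s)

[S V]: S is (t→((t→e)→(s→s))), V is t; result ((t→e)→(s→s)).
[n r]: n is (((e→e)→(s→(s→s)))→(t→e)), r is ((e→e)→(s→(s→s))); result (t→e).
[[S V] [n r]]: [S V] is ((t→e)→(s→s)), [n r] is (t→e); result (s→s).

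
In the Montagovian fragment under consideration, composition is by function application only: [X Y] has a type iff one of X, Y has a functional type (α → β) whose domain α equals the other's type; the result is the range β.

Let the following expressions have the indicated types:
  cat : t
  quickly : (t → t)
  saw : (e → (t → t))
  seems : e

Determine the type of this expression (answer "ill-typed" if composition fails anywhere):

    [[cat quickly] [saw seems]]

[cat quickly]: (t → t) applied to t yields t.
[saw seems]: (e → (t → t)) applied to e yields (t → t).
[[cat quickly] [saw seems]]: (t → t) applied to t yields t.

t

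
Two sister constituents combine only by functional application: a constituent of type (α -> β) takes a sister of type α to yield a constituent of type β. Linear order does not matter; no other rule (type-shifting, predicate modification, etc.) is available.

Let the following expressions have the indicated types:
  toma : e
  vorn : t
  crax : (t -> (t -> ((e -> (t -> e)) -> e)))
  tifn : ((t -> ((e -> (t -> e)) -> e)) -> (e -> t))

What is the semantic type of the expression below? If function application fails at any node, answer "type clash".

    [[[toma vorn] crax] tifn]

type clash

At [toma vorn]: neither e nor t can take the other as argument; the node is ill-typed.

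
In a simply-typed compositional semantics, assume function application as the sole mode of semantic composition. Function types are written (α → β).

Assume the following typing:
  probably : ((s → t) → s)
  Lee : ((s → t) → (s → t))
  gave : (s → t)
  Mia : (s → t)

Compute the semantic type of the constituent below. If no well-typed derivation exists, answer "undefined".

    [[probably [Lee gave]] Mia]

t

[Lee gave]: ((s → t) → (s → t)) applied to (s → t) yields (s → t).
[probably [Lee gave]]: ((s → t) → s) applied to (s → t) yields s.
[[probably [Lee gave]] Mia]: (s → t) applied to s yields t.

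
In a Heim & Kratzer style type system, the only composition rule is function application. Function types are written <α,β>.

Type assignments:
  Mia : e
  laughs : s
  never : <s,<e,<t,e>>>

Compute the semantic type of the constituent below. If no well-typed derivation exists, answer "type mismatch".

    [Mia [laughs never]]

<t,e>

[laughs never]: functor never : <s,<e,<t,e>>>, argument laughs : s; result <e,<t,e>>.
[Mia [laughs never]]: functor [laughs never] : <e,<t,e>>, argument Mia : e; result <t,e>.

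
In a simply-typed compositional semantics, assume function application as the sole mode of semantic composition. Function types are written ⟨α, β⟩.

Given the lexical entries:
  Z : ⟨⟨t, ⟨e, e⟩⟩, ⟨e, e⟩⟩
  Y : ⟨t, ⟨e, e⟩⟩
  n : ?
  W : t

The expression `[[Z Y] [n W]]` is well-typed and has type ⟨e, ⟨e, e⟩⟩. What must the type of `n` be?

[[Z Y] [n W]] is required to be ⟨e, ⟨e, e⟩⟩. [Z Y] : ⟨e, e⟩ cannot yield ⟨e, ⟨e, e⟩⟩ as functor, so [n W] : ⟨⟨e, e⟩, ⟨e, ⟨e, e⟩⟩⟩.
[n W] is required to be ⟨⟨e, e⟩, ⟨e, ⟨e, e⟩⟩⟩. W : t cannot yield ⟨⟨e, e⟩, ⟨e, ⟨e, e⟩⟩⟩ as functor, so n : ⟨t, ⟨⟨e, e⟩, ⟨e, ⟨e, e⟩⟩⟩⟩.

⟨t, ⟨⟨e, e⟩, ⟨e, ⟨e, e⟩⟩⟩⟩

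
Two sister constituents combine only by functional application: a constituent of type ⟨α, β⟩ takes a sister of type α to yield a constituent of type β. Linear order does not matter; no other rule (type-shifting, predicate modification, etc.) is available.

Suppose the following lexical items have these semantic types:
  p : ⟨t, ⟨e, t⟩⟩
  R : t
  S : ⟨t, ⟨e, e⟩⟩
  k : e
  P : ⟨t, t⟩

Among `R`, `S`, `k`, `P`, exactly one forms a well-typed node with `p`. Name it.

R — combines: p : ⟨t, ⟨e, t⟩⟩ takes R : t as argument, giving ⟨e, t⟩.
S : ⟨t, ⟨e, e⟩⟩ — neither side's domain matches the other.
k : e — neither side's domain matches the other.
P : ⟨t, t⟩ — neither side's domain matches the other.

R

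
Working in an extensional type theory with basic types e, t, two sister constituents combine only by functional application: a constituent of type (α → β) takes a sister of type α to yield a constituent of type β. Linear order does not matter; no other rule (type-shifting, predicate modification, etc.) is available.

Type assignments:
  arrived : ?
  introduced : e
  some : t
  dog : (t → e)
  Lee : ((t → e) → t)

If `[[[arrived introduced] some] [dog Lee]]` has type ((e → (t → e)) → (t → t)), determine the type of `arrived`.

(e → (t → (t → ((e → (t → e)) → (t → t)))))

[[[arrived introduced] some] [dog Lee]] must have type ((e → (t → e)) → (t → t)). The sister [dog Lee] has type t; that is not a function onto ((e → (t → e)) → (t → t)), so [[arrived introduced] some] must be the functor, of type (t → ((e → (t → e)) → (t → t))).
[[arrived introduced] some] must have type (t → ((e → (t → e)) → (t → t))). The sister some has type t; that is not a function onto (t → ((e → (t → e)) → (t → t))), so [arrived introduced] must be the functor, of type (t → (t → ((e → (t → e)) → (t → t)))).
[arrived introduced] must have type (t → (t → ((e → (t → e)) → (t → t)))). The sister introduced has type e; that is not a function onto (t → (t → ((e → (t → e)) → (t → t)))), so arrived must be the functor, of type (e → (t → (t → ((e → (t → e)) → (t → t))))).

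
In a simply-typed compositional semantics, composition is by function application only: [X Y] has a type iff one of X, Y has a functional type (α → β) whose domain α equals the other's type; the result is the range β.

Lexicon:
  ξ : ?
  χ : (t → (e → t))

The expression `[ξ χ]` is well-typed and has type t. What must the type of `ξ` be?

((t → (e → t)) → t)

At [ξ χ] (required: t): χ is (t → (e → t)), which is not a function with range t; hence ξ is the functor — type ((t → (e → t)) → t).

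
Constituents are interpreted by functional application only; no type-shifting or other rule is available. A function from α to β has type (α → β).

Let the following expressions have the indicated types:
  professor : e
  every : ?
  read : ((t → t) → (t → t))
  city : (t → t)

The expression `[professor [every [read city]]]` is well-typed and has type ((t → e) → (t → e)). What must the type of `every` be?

((t → t) → (e → ((t → e) → (t → e))))

[professor [every [read city]]] is required to be ((t → e) → (t → e)). professor : e cannot yield ((t → e) → (t → e)) as functor, so [every [read city]] : (e → ((t → e) → (t → e))).
[every [read city]] is required to be (e → ((t → e) → (t → e))). [read city] : (t → t) cannot yield (e → ((t → e) → (t → e))) as functor, so every : ((t → t) → (e → ((t → e) → (t → e)))).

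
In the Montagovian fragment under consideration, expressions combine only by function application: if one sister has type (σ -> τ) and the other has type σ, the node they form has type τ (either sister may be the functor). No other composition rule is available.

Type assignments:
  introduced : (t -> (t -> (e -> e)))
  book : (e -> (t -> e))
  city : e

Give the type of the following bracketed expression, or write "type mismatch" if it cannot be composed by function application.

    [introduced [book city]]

type mismatch

[book city]: book is (e -> (t -> e)), city is e; result (t -> e).
At [introduced [book city]]: neither (t -> (t -> (e -> e))) nor (t -> e) can take the other as argument; the node is ill-typed.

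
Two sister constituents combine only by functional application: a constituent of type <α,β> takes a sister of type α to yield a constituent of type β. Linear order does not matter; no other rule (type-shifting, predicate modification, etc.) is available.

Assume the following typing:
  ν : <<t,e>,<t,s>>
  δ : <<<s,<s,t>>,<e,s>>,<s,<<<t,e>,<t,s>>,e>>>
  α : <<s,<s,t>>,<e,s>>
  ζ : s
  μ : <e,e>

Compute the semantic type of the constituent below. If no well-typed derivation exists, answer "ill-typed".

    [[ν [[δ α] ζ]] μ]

[δ α]: functor δ : <<<s,<s,t>>,<e,s>>,<s,<<<t,e>,<t,s>>,e>>>, argument α : <<s,<s,t>>,<e,s>>; result <s,<<<t,e>,<t,s>>,e>>.
[[δ α] ζ]: functor [δ α] : <s,<<<t,e>,<t,s>>,e>>, argument ζ : s; result <<<t,e>,<t,s>>,e>.
[ν [[δ α] ζ]]: functor [[δ α] ζ] : <<<t,e>,<t,s>>,e>, argument ν : <<t,e>,<t,s>>; result e.
[[ν [[δ α] ζ]] μ]: functor μ : <e,e>, argument [ν [[δ α] ζ]] : e; result e.

e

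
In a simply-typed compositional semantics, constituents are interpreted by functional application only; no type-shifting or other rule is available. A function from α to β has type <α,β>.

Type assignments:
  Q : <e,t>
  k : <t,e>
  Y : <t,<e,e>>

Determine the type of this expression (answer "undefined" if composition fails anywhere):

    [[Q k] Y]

[Q k]: <e,t> with <t,e> — neither is a function whose domain matches the other; composition fails here.

undefined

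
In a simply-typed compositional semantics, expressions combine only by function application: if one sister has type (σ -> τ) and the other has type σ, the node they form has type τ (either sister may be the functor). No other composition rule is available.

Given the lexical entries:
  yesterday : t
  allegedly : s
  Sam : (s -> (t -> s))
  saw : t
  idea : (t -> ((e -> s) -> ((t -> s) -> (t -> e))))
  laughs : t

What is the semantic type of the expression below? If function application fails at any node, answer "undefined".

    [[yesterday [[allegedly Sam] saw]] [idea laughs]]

[allegedly Sam]: (s -> (t -> s)) applied to s yields (t -> s).
[[allegedly Sam] saw]: (t -> s) applied to t yields s.
At [yesterday [[allegedly Sam] saw]]: neither t nor s can take the other as argument; the node is ill-typed.

undefined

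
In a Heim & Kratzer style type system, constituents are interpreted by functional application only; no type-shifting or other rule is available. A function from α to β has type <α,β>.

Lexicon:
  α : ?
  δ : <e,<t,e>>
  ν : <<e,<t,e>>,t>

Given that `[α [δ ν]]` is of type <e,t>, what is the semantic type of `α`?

[α [δ ν]] must have type <e,t>. The sister [δ ν] has type t; that is not a function onto <e,t>, so α must be the functor, of type <t,<e,t>>.

<t,<e,t>>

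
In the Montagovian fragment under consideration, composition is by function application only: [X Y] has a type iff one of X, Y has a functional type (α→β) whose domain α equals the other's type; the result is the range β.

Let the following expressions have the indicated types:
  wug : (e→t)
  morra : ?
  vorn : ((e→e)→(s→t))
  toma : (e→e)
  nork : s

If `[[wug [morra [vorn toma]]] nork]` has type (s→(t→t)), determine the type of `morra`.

((s→t)→((e→t)→(s→(s→(t→t)))))

At [[wug [morra [vorn toma]]] nork] (required: (s→(t→t))): nork is s, which is not a function with range (s→(t→t)); hence [wug [morra [vorn toma]]] is the functor — type (s→(s→(t→t))).
At [wug [morra [vorn toma]]] (required: (s→(s→(t→t)))): wug is (e→t), which is not a function with range (s→(s→(t→t))); hence [morra [vorn toma]] is the functor — type ((e→t)→(s→(s→(t→t)))).
At [morra [vorn toma]] (required: ((e→t)→(s→(s→(t→t))))): [vorn toma] is (s→t), which is not a function with range ((e→t)→(s→(s→(t→t)))); hence morra is the functor — type ((s→t)→((e→t)→(s→(s→(t→t))))).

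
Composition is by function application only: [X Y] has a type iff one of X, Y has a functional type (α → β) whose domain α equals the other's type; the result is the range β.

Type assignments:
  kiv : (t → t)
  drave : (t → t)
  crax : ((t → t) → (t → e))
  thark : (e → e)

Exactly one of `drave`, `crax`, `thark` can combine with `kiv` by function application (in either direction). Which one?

crax

drave : (t → t) — no; kiv wants t, and drave wants t.
crax — combines: crax : ((t → t) → (t → e)) takes kiv : (t → t) as argument, giving (t → e).
thark : (e → e) — no; kiv wants t, and thark wants e.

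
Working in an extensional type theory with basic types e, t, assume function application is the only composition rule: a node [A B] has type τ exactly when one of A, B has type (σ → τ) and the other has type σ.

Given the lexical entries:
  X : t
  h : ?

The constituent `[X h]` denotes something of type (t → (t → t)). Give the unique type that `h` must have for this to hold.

(t → (t → (t → t)))

At [X h] (required: (t → (t → t))): X is t, which is not a function with range (t → (t → t)); hence h is the functor — type (t → (t → (t → t))).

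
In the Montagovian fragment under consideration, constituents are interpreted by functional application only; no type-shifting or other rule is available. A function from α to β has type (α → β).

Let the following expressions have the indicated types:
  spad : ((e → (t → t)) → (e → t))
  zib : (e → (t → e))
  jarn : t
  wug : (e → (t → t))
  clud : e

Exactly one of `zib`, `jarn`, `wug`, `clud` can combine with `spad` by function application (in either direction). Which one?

zib : (e → (t → e)) — neither side's domain matches the other.
jarn : t — neither side's domain matches the other.
wug — combines: spad : ((e → (t → t)) → (e → t)) takes wug : (e → (t → t)) as argument, giving (e → t).
clud : e — neither side's domain matches the other.

wug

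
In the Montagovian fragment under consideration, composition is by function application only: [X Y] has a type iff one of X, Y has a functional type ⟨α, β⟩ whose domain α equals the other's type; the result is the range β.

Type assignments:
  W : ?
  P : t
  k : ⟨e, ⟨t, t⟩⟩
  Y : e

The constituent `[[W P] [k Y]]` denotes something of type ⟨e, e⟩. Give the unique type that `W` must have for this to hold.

⟨t, ⟨⟨t, t⟩, ⟨e, e⟩⟩⟩

[[W P] [k Y]] is required to be ⟨e, e⟩. [k Y] : ⟨t, t⟩ cannot yield ⟨e, e⟩ as functor, so [W P] : ⟨⟨t, t⟩, ⟨e, e⟩⟩.
[W P] is required to be ⟨⟨t, t⟩, ⟨e, e⟩⟩. P : t cannot yield ⟨⟨t, t⟩, ⟨e, e⟩⟩ as functor, so W : ⟨t, ⟨⟨t, t⟩, ⟨e, e⟩⟩⟩.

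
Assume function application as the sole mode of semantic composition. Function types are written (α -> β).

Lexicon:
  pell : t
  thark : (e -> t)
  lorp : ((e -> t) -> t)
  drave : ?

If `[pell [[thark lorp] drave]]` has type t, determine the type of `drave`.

At [pell [[thark lorp] drave]] (required: t): pell is t, which is not a function with range t; hence [[thark lorp] drave] is the functor — type (t -> t).
At [[thark lorp] drave] (required: (t -> t)): [thark lorp] is t, which is not a function with range (t -> t); hence drave is the functor — type (t -> (t -> t)).

(t -> (t -> t))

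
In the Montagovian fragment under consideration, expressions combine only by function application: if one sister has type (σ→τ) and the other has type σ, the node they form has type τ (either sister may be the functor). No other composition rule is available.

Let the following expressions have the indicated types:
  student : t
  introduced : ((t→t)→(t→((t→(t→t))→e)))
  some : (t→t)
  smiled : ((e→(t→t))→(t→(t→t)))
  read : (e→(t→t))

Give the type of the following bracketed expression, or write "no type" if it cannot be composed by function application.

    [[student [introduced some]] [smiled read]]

[introduced some] — introduced of type ((t→t)→(t→((t→(t→t))→e))) combines with some of type (t→t): type (t→((t→(t→t))→e)).
[student [introduced some]] — [introduced some] of type (t→((t→(t→t))→e)) combines with student of type t: type ((t→(t→t))→e).
[smiled read] — smiled of type ((e→(t→t))→(t→(t→t))) combines with read of type (e→(t→t)): type (t→(t→t)).
[[student [introduced some]] [smiled read]] — [student [introduced some]] of type ((t→(t→t))→e) combines with [smiled read] of type (t→(t→t)): type e.

e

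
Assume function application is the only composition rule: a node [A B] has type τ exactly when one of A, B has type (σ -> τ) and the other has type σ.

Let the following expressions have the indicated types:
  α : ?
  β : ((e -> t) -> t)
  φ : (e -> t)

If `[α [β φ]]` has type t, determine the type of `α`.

(t -> t)

At [α [β φ]] (required: t): [β φ] is t, which is not a function with range t; hence α is the functor — type (t -> t).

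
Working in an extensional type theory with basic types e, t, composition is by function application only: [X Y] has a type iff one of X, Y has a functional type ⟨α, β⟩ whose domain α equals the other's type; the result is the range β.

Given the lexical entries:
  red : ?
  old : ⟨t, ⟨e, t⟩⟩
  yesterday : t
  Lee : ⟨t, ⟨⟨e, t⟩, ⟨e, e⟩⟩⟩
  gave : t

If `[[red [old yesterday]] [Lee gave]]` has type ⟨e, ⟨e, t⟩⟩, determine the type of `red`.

For [[red [old yesterday]] [Lee gave]] to have type ⟨e, ⟨e, t⟩⟩ with [Lee gave] of type ⟨⟨e, t⟩, ⟨e, e⟩⟩, [red [old yesterday]] must be the function: [red [old yesterday]] : ⟨⟨⟨e, t⟩, ⟨e, e⟩⟩, ⟨e, ⟨e, t⟩⟩⟩.
For [red [old yesterday]] to have type ⟨⟨⟨e, t⟩, ⟨e, e⟩⟩, ⟨e, ⟨e, t⟩⟩⟩ with [old yesterday] of type ⟨e, t⟩, red must be the function: red : ⟨⟨e, t⟩, ⟨⟨⟨e, t⟩, ⟨e, e⟩⟩, ⟨e, ⟨e, t⟩⟩⟩⟩.

⟨⟨e, t⟩, ⟨⟨⟨e, t⟩, ⟨e, e⟩⟩, ⟨e, ⟨e, t⟩⟩⟩⟩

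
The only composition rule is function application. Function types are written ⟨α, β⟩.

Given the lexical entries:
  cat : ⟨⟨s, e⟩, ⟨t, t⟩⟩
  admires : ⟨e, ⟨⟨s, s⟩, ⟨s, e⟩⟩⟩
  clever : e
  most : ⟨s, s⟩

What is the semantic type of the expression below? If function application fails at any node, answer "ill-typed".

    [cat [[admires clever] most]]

⟨t, t⟩

[admires clever]: functor admires : ⟨e, ⟨⟨s, s⟩, ⟨s, e⟩⟩⟩, argument clever : e; result ⟨⟨s, s⟩, ⟨s, e⟩⟩.
[[admires clever] most]: functor [admires clever] : ⟨⟨s, s⟩, ⟨s, e⟩⟩, argument most : ⟨s, s⟩; result ⟨s, e⟩.
[cat [[admires clever] most]]: functor cat : ⟨⟨s, e⟩, ⟨t, t⟩⟩, argument [[admires clever] most] : ⟨s, e⟩; result ⟨t, t⟩.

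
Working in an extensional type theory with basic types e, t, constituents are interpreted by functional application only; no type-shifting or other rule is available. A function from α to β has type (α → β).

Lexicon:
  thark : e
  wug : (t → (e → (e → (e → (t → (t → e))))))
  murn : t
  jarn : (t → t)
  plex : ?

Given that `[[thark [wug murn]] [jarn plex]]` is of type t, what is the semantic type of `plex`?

[[thark [wug murn]] [jarn plex]] must have type t. The sister [thark [wug murn]] has type (e → (e → (t → (t → e)))); that is not a function onto t, so [jarn plex] must be the functor, of type ((e → (e → (t → (t → e)))) → t).
[jarn plex] must have type ((e → (e → (t → (t → e)))) → t). The sister jarn has type (t → t); that is not a function onto ((e → (e → (t → (t → e)))) → t), so plex must be the functor, of type ((t → t) → ((e → (e → (t → (t → e)))) → t)).

((t → t) → ((e → (e → (t → (t → e)))) → t))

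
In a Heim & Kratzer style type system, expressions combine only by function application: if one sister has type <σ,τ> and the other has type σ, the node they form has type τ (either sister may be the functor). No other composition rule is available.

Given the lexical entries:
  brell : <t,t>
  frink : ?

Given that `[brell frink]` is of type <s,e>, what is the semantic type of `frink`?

[brell frink] must have type <s,e>. The sister brell has type <t,t>; that is not a function onto <s,e>, so frink must be the functor, of type <<t,t>,<s,e>>.

<<t,t>,<s,e>>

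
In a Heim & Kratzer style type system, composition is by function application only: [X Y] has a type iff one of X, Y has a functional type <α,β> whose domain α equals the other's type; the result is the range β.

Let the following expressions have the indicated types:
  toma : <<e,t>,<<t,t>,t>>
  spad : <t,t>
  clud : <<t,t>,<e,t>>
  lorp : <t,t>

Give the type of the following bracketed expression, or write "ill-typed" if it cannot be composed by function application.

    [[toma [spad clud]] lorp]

[spad clud] — clud of type <<t,t>,<e,t>> combines with spad of type <t,t>: type <e,t>.
[toma [spad clud]] — toma of type <<e,t>,<<t,t>,t>> combines with [spad clud] of type <e,t>: type <<t,t>,t>.
[[toma [spad clud]] lorp] — [toma [spad clud]] of type <<t,t>,t> combines with lorp of type <t,t>: type t.

t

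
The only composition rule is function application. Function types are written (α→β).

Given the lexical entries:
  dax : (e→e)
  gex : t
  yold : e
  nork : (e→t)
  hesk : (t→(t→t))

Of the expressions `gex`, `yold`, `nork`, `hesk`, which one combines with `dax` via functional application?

gex : t — no; dax wants e, and gex wants nothing (atomic).
yold — combines: dax : (e→e) takes yold : e as argument, giving e.
nork : (e→t) — no; dax wants e, and nork wants e.
hesk : (t→(t→t)) — no; dax wants e, and hesk wants t.

yold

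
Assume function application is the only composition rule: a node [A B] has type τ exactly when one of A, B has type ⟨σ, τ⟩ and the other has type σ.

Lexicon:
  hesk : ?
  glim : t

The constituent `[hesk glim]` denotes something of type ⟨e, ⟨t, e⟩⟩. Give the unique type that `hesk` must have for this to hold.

⟨t, ⟨e, ⟨t, e⟩⟩⟩

For [hesk glim] to have type ⟨e, ⟨t, e⟩⟩ with glim of type t, hesk must be the function: hesk : ⟨t, ⟨e, ⟨t, e⟩⟩⟩.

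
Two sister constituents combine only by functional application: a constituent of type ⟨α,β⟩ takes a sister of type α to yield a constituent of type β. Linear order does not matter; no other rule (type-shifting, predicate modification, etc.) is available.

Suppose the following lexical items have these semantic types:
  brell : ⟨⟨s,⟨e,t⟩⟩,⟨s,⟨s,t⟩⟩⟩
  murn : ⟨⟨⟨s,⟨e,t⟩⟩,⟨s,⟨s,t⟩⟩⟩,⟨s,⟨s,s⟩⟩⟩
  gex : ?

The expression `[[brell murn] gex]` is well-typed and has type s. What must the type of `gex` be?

For [[brell murn] gex] to have type s with [brell murn] of type ⟨s,⟨s,s⟩⟩, gex must be the function: gex : ⟨⟨s,⟨s,s⟩⟩,s⟩.

⟨⟨s,⟨s,s⟩⟩,s⟩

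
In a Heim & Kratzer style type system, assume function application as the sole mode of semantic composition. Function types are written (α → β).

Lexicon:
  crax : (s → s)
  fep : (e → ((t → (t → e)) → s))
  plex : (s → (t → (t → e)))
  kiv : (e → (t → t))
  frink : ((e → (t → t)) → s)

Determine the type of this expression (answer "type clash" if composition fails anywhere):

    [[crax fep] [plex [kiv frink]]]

[crax fep]: (s → s) and (e → ((t → (t → e)) → s)) cannot combine by function application — type clash.

type clash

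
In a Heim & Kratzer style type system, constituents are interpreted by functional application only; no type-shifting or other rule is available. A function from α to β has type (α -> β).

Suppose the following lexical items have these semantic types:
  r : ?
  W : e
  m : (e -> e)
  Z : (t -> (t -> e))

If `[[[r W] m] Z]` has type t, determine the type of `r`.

(e -> ((e -> e) -> ((t -> (t -> e)) -> t)))

For [[[r W] m] Z] to have type t with Z of type (t -> (t -> e)), [[r W] m] must be the function: [[r W] m] : ((t -> (t -> e)) -> t).
For [[r W] m] to have type ((t -> (t -> e)) -> t) with m of type (e -> e), [r W] must be the function: [r W] : ((e -> e) -> ((t -> (t -> e)) -> t)).
For [r W] to have type ((e -> e) -> ((t -> (t -> e)) -> t)) with W of type e, r must be the function: r : (e -> ((e -> e) -> ((t -> (t -> e)) -> t))).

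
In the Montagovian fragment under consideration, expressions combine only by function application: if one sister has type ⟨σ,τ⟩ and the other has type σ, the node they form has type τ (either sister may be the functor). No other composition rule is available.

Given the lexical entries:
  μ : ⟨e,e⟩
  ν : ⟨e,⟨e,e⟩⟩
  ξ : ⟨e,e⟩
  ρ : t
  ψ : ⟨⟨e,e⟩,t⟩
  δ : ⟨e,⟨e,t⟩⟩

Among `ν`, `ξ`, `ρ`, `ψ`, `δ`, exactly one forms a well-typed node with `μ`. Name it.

ν : ⟨e,⟨e,e⟩⟩ — does not combine with μ.
ξ : ⟨e,e⟩ — does not combine with μ.
ρ : t — does not combine with μ.
ψ — combines: ψ : ⟨⟨e,e⟩,t⟩ takes μ : ⟨e,e⟩ as argument, giving t.
δ : ⟨e,⟨e,t⟩⟩ — does not combine with μ.

ψ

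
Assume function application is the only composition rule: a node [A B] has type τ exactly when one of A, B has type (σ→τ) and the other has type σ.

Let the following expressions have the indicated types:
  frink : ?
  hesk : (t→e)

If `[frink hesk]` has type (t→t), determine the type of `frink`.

[frink hesk] must have type (t→t). The sister hesk has type (t→e); that is not a function onto (t→t), so frink must be the functor, of type ((t→e)→(t→t)).

((t→e)→(t→t))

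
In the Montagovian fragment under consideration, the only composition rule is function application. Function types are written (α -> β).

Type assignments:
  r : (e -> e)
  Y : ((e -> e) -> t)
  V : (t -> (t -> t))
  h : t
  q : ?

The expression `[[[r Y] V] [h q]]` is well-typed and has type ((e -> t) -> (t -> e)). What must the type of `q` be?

(t -> ((t -> t) -> ((e -> t) -> (t -> e))))

[[[r Y] V] [h q]] must have type ((e -> t) -> (t -> e)). The sister [[r Y] V] has type (t -> t); that is not a function onto ((e -> t) -> (t -> e)), so [h q] must be the functor, of type ((t -> t) -> ((e -> t) -> (t -> e))).
[h q] must have type ((t -> t) -> ((e -> t) -> (t -> e))). The sister h has type t; that is not a function onto ((t -> t) -> ((e -> t) -> (t -> e))), so q must be the functor, of type (t -> ((t -> t) -> ((e -> t) -> (t -> e)))).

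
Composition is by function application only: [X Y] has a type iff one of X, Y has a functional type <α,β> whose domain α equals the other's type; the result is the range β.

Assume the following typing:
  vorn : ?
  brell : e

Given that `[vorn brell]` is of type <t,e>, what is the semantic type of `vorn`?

[vorn brell] is required to be <t,e>. brell : e cannot yield <t,e> as functor, so vorn : <e,<t,e>>.

<e,<t,e>>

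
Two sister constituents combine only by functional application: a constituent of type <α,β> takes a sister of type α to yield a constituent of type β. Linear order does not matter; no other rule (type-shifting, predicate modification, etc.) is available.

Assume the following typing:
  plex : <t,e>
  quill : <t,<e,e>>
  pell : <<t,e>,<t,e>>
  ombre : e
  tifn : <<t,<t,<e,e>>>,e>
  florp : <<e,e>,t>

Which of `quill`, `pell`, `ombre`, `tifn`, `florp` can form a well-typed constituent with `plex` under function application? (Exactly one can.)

pell

quill : <t,<e,e>> — does not combine with plex.
pell — combines: pell : <<t,e>,<t,e>> takes plex : <t,e> as argument, giving <t,e>.
ombre : e — does not combine with plex.
tifn : <<t,<t,<e,e>>>,e> — does not combine with plex.
florp : <<e,e>,t> — does not combine with plex.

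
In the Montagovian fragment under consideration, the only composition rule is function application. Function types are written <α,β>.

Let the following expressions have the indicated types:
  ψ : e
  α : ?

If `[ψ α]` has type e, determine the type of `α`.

At [ψ α] (required: e): ψ is e, which is not a function with range e; hence α is the functor — type <e,e>.

<e,e>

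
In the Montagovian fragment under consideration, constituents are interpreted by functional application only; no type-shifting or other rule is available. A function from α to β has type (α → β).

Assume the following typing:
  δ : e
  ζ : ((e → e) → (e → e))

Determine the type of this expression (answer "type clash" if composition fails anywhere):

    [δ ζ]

type clash

[δ ζ]: e with ((e → e) → (e → e)) — neither is a function whose domain matches the other; composition fails here.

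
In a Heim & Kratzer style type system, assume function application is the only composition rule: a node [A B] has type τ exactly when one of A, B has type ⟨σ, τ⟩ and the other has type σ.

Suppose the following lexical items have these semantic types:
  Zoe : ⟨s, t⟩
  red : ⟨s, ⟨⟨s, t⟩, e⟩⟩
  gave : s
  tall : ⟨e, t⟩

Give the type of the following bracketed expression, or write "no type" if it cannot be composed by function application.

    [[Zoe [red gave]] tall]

t

[red gave]: ⟨s, ⟨⟨s, t⟩, e⟩⟩ applied to s yields ⟨⟨s, t⟩, e⟩.
[Zoe [red gave]]: ⟨⟨s, t⟩, e⟩ applied to ⟨s, t⟩ yields e.
[[Zoe [red gave]] tall]: ⟨e, t⟩ applied to e yields t.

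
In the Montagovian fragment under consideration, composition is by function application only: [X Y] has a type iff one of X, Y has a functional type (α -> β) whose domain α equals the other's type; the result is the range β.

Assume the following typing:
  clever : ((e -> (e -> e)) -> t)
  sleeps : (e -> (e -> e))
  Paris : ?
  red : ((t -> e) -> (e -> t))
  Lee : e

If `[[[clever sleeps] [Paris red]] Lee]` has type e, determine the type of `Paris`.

(((t -> e) -> (e -> t)) -> (t -> (e -> e)))

For [[[clever sleeps] [Paris red]] Lee] to have type e with Lee of type e, [[clever sleeps] [Paris red]] must be the function: [[clever sleeps] [Paris red]] : (e -> e).
For [[clever sleeps] [Paris red]] to have type (e -> e) with [clever sleeps] of type t, [Paris red] must be the function: [Paris red] : (t -> (e -> e)).
For [Paris red] to have type (t -> (e -> e)) with red of type ((t -> e) -> (e -> t)), Paris must be the function: Paris : (((t -> e) -> (e -> t)) -> (t -> (e -> e))).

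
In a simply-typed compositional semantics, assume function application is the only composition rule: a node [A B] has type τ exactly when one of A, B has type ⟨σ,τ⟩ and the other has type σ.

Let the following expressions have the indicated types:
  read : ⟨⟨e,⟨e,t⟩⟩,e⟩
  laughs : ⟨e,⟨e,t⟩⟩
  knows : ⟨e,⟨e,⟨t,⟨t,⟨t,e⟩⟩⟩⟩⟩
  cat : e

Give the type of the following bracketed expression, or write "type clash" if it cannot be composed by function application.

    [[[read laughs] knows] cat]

⟨t,⟨t,⟨t,e⟩⟩⟩

[read laughs] — read of type ⟨⟨e,⟨e,t⟩⟩,e⟩ combines with laughs of type ⟨e,⟨e,t⟩⟩: type e.
[[read laughs] knows] — knows of type ⟨e,⟨e,⟨t,⟨t,⟨t,e⟩⟩⟩⟩⟩ combines with [read laughs] of type e: type ⟨e,⟨t,⟨t,⟨t,e⟩⟩⟩⟩.
[[[read laughs] knows] cat] — [[read laughs] knows] of type ⟨e,⟨t,⟨t,⟨t,e⟩⟩⟩⟩ combines with cat of type e: type ⟨t,⟨t,⟨t,e⟩⟩⟩.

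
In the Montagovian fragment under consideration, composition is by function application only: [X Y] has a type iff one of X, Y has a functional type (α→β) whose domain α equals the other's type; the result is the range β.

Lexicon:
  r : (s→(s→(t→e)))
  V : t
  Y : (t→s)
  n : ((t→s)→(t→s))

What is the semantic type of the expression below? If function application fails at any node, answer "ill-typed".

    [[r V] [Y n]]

ill-typed

[r V]: (s→(s→(t→e))) and t cannot combine by function application — type clash.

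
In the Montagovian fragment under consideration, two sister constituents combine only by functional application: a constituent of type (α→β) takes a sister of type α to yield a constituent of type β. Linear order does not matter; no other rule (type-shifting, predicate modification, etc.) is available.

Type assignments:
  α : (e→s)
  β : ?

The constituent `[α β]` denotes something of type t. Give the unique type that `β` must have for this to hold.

[α β] is required to be t. α : (e→s) cannot yield t as functor, so β : ((e→s)→t).

((e→s)→t)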